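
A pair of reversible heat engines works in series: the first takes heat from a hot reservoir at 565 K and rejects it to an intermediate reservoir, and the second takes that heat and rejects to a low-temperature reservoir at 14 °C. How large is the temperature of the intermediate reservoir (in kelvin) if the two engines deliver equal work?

T_C = 14 °C → 14 + 273.15 = 287.15 K.
For reversible stages Q_m = Q_H·(T_m/T_H). Setting W₁ = Q_H(1 − T_m/T_H) equal to W₂ = Q_m(1 − T_C/T_m) = Q_H·(T_m − T_C)/T_H gives T_H − T_m = T_m − T_C, so T_m = (T_H + T_C)/2 = (565.00 + 287.15)/2 = 426 K.

T_m ≈ 426 K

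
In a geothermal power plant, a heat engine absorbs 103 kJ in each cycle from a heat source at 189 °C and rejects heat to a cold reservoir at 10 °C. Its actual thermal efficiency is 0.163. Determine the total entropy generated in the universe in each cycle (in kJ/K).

T_H = 189 °C → 189 + 273.15 = 462.15 K.
T_C = 10 °C → 10 + 273.15 = 283.15 K.
W = η·Q_H = 0.163 × 103 = 16.79 kJ, so Q_C = Q_H − W = 86.21 kJ.
The hot reservoir loses entropy Q_H/T_H = 103/462.15 = 0.2229 kJ/K; the cold reservoir gains Q_C/T_C = 86.21/283.15 = 0.3045 kJ/K.
ΔS_univ = −Q_H/T_H + Q_C/T_C = 0.08160 kJ/K (> 0, since η = 0.163 < η_Carnot = 0.387).

ΔS_univ ≈ 0.08160 kJ/K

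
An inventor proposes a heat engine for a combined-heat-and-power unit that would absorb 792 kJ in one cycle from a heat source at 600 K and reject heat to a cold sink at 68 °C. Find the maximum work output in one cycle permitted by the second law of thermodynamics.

W_max ≈ 341.7 kJ

T_C = 68 °C → 68 + 273.15 = 341.15 K.
By the Carnot theorem, η_max = 1 − T_C/T_H = 1 − 341.15/600.00 = 0.4314.
W_max = η_max · Q_H = 0.4314 × 792 = 341.7 kJ.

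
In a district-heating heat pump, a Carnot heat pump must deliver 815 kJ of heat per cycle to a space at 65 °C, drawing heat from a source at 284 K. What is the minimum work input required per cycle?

W_in ≈ 131 kJ

T_H = 65 °C → 65 + 273.15 = 338.15 K.
COP_HP = T_H/(T_H − T_C) = 338.15/54.15 = 6.2447.
W = Q_H/COP_HP = 815/6.2447 = 131 kJ.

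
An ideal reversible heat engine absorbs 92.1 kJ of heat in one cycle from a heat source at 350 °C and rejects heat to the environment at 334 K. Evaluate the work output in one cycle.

W ≈ 42.74 kJ

T_H = 350 °C → 350 + 273.15 = 623.15 K.
For a reversible engine, η = 1 − T_C/T_H = 1 − 334.00/623.15 = 0.4640.
W = η·Q_H = 0.4640 × 92.1 = 42.74 kJ.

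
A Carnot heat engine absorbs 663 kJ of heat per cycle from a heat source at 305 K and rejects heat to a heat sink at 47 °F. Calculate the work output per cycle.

W ≈ 51.12 kJ

T_C = 47 °F → (47 − 32) × 5/9 = 8.33 °C = 281.48 K.
η_rev = 1 − T_C/T_H = 1 − 281.48/305.00 = 0.0771.
W = η·Q_H = 0.0771 × 663 = 51.12 kJ.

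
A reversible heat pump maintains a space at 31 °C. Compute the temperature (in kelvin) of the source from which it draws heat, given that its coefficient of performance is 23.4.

T_C ≈ 291 K

T_H = 31 °C → 31 + 273.15 = 304.15 K.
COP_HP = T_H/(T_H − T_C) ⇒ T_C = T_H·(COP_HP − 1)/COP_HP = 304.15 × (23.4 − 1)/23.4 = 291 K.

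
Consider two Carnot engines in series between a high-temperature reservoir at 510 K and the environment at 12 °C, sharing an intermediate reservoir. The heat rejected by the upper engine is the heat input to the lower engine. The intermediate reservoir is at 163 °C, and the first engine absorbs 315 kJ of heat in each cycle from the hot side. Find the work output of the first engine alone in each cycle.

T_C = 12 °C → 12 + 273.15 = 285.15 K.
T_m = 163 °C → 163 + 273.15 = 436.15 K.
First-stage efficiency η₁ = 1 − T_m/T_H = 1 − 436.15/510.00 = 0.1448.
W₁ = η₁·Q_H = 0.1448 × 315 = 45.61 kJ.

W₁ ≈ 45.61 kJ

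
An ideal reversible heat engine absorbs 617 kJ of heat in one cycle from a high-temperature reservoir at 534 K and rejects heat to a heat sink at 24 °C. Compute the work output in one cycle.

T_C = 24 °C → 24 + 273.15 = 297.15 K.
η_rev = 1 − T_C/T_H = 1 − 297.15/534.00 = 0.4435.
W = η·Q_H = 0.4435 × 617 = 273.7 kJ.

W ≈ 273.7 kJ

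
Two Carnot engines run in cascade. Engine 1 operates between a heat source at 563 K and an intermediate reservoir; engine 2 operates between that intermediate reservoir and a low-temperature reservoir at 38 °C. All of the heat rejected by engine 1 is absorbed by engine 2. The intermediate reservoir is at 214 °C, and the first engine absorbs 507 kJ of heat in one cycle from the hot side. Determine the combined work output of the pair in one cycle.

W_total ≈ 227 kJ

T_C = 38 °C → 38 + 273.15 = 311.15 K.
Two reversible stages in series are equivalent to a single Carnot engine between T_H and T_C, so η_total = 1 − T_C/T_H = 1 − 311.15/563.00 = 0.4473.
W_total = η_total · Q_H = 0.4473 × 507 = 227 kJ.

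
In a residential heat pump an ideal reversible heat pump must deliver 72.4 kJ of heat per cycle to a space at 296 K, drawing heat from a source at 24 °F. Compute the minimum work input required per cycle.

W_in ≈ 6.68 kJ

T_C = 24 °F → (24 − 32) × 5/9 = -4.44 °C = 268.71 K.
COP_HP = T_H/(T_H − T_C) = 296.00/27.29 = 10.8447.
W = Q_H/COP_HP = 72.4/10.8447 = 6.68 kJ.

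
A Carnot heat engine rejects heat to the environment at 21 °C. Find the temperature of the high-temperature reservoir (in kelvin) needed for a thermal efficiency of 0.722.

T_C = 21 °C → 21 + 273.15 = 294.15 K.
From η = 1 − T_C/T_H, solving for T_H gives T_H = T_C/(1 − η) = 294.15/(1 − 0.722) = 1058 K.

T_H ≈ 1058 K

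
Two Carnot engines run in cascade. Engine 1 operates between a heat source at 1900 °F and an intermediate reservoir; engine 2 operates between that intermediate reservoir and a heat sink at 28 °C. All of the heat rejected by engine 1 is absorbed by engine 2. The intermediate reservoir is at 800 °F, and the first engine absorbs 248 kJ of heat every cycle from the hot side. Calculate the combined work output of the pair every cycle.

W_total ≈ 191.0 kJ

T_H = 1900 °F → (1900 − 32) × 5/9 = 1037.78 °C = 1310.93 K.
T_C = 28 °C → 28 + 273.15 = 301.15 K.
Two reversible stages in series are equivalent to a single Carnot engine between T_H and T_C, so η_total = 1 − T_C/T_H = 1 − 301.15/1310.93 = 0.7703.
W_total = η_total · Q_H = 0.7703 × 248 = 191.0 kJ.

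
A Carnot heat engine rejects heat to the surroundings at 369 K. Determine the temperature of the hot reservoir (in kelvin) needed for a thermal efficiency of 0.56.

From η = 1 − T_C/T_H, solving for T_H gives T_H = T_C/(1 − η) = 369.00/(1 − 0.56) = 839 K.

T_H ≈ 839 K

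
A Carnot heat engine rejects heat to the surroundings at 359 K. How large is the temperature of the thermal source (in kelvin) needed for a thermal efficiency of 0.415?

From η = 1 − T_C/T_H, solving for T_H gives T_H = T_C/(1 − η) = 359.00/(1 − 0.415) = 614 K.

T_H ≈ 614 K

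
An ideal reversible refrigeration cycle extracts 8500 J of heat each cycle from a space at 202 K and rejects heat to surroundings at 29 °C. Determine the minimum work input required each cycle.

W_in ≈ 4214 J

T_H = 29 °C → 29 + 273.15 = 302.15 K.
For a reversible refrigerator, COP_R = T_C/(T_H − T_C) = 202.00/100.15 = 2.0170.
W = Q_C/COP_R = 8500/2.0170 = 4214 J.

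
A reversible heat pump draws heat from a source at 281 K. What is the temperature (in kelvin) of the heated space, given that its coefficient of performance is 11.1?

COP_HP = T_H/(T_H − T_C) ⇒ T_H = T_C·COP_HP/(COP_HP − 1) = 281.00 × 11.1/(11.1 − 1) = 309 K.

T_H ≈ 309 K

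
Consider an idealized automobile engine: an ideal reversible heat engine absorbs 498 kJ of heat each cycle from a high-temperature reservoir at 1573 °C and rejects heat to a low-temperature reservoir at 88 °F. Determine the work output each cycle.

W ≈ 416 kJ

T_H = 1573 °C → 1573 + 273.15 = 1846.15 K.
T_C = 88 °F → (88 − 32) × 5/9 = 31.11 °C = 304.26 K.
For a reversible engine, η = 1 − T_C/T_H = 1 − 304.26/1846.15 = 0.8352.
W = η·Q_H = 0.8352 × 498 = 416 kJ.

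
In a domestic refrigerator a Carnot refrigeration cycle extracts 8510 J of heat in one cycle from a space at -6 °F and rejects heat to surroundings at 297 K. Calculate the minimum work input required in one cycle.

W_in ≈ 1520 J

T_C = -6 °F → (-6 − 32) × 5/9 = -21.11 °C = 252.04 K.
For a reversible refrigerator, COP_R = T_C/(T_H − T_C) = 252.04/44.96 = 5.6057.
W = Q_C/COP_R = 8510/5.6057 = 1520 J.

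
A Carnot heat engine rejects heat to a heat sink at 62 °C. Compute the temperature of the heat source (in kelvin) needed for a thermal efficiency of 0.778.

T_C = 62 °C → 62 + 273.15 = 335.15 K.
From η = 1 − T_C/T_H, solving for T_H gives T_H = T_C/(1 − η) = 335.15/(1 − 0.778) = 1510 K.

T_H ≈ 1510 K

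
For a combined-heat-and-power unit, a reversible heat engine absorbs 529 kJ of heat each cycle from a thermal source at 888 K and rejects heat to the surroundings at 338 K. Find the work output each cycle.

W ≈ 328 kJ

The Carnot efficiency is η = 1 − T_C/T_H = 1 − 338.00/888.00 = 0.6194.
W = η·Q_H = 0.6194 × 529 = 328 kJ.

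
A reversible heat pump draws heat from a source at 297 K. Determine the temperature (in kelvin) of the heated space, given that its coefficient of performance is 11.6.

COP_HP = T_H/(T_H − T_C) ⇒ T_H = T_C·COP_HP/(COP_HP − 1) = 297.00 × 11.6/(11.6 − 1) = 325.0 K.

T_H ≈ 325.0 K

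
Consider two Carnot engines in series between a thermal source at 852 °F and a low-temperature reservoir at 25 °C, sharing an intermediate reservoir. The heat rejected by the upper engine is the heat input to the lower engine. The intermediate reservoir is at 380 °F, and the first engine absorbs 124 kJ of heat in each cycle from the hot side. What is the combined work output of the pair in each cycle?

W_total ≈ 73.27 kJ

T_H = 852 °F → (852 − 32) × 5/9 = 455.56 °C = 728.71 K.
T_C = 25 °C → 25 + 273.15 = 298.15 K.
Two reversible stages in series are equivalent to a single Carnot engine between T_H and T_C, so η_total = 1 − T_C/T_H = 1 − 298.15/728.71 = 0.5908.
W_total = η_total · Q_H = 0.5908 × 124 = 73.27 kJ.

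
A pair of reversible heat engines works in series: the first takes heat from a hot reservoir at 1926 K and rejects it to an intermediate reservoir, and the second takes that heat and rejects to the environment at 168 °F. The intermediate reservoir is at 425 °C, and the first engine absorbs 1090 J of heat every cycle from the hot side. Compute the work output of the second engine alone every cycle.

W₂ ≈ 198 J

T_C = 168 °F → (168 − 32) × 5/9 = 75.56 °C = 348.71 K.
T_m = 425 °C → 425 + 273.15 = 698.15 K.
Heat entering the second stage: Q_m = Q_H·(T_m/T_H) = 1090 × 698.15/1926.00 = 395 J.
Second-stage efficiency η₂ = 1 − T_C/T_m = 1 − 348.71/698.15 = 0.5005, so W₂ = η₂·Q_m = 198 J.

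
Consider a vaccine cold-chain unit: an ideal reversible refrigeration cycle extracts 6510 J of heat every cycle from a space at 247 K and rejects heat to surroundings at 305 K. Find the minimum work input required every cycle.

COP_R = T_C/(T_H − T_C) = 247.00/58.00 = 4.2586.
W = Q_C/COP_R = 6510/4.2586 = 1530 J.

W_in ≈ 1530 J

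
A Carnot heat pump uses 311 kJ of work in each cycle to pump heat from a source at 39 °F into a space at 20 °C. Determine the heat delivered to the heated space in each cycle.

T_H = 20 °C → 20 + 273.15 = 293.15 K.
T_C = 39 °F → (39 − 32) × 5/9 = 3.89 °C = 277.04 K.
For a reversible heat pump, COP_HP = T_H/(T_H − T_C) = 293.15/16.11 = 18.1955.
Q_H = COP_HP · W = 18.1955 × 311 = 5659 kJ.

Q_H ≈ 5659 kJ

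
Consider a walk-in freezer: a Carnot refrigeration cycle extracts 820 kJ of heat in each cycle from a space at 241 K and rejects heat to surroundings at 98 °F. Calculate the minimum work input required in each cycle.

W_in ≈ 234 kJ

T_H = 98 °F → (98 − 32) × 5/9 = 36.67 °C = 309.82 K.
The reversible coefficient of performance is COP_R = T_C/(T_H − T_C) = 241.00/68.82 = 3.5021.
W = Q_C/COP_R = 820/3.5021 = 234 kJ.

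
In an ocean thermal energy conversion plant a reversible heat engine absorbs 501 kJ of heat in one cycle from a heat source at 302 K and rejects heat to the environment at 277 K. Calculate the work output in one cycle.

W ≈ 41.47 kJ

Carnot efficiency: η = 1 − T_C/T_H = 1 − 277.00/302.00 = 0.0828.
W = η·Q_H = 0.0828 × 501 = 41.47 kJ.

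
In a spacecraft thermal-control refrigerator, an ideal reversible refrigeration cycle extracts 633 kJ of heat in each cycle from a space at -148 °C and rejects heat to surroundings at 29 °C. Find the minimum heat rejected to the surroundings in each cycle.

Q_H ≈ 1530 kJ

T_H = 29 °C → 29 + 273.15 = 302.15 K.
T_C = -148 °C → -148 + 273.15 = 125.15 K.
For a reversible cycle Q_H/Q_C = T_H/T_C, so Q_H = Q_C·T_H/T_C = 633 × 302.15/125.15 = 1530 kJ.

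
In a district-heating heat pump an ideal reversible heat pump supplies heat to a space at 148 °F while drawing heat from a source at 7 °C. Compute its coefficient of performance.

T_H = 148 °F → (148 − 32) × 5/9 = 64.44 °C = 337.59 K.
T_C = 7 °C → 7 + 273.15 = 280.15 K.
The Carnot heat-pump COP is COP_HP = T_H/(T_H − T_C) = 337.59/(337.59 − 280.15) = 5.88.

COP_HP ≈ 5.88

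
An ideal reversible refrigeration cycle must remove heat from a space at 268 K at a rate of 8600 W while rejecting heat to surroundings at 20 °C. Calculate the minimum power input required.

Ẇ_in ≈ 807.1 W

T_H = 20 °C → 20 + 273.15 = 293.15 K.
Carnot COP: COP_R = T_C/(T_H − T_C) = 268.00/25.15 = 10.6561.
W = Q_C/COP_R = 8600/10.6561 = 807.1 W.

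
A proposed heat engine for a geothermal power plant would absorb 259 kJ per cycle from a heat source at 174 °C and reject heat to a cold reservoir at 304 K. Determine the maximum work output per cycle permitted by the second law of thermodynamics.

T_H = 174 °C → 174 + 273.15 = 447.15 K.
No engine can exceed the Carnot limit: η_max = 1 − T_C/T_H = 1 − 304.00/447.15 = 0.3201.
W_max = η_max · Q_H = 0.3201 × 259 = 82.9 kJ.

W_max ≈ 82.9 kJ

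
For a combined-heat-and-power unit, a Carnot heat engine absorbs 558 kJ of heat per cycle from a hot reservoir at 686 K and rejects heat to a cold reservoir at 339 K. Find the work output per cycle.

W ≈ 282 kJ

Since the cycle is reversible, η = 1 − T_C/T_H = 1 − 339.00/686.00 = 0.5058.
W = η·Q_H = 0.5058 × 558 = 282 kJ.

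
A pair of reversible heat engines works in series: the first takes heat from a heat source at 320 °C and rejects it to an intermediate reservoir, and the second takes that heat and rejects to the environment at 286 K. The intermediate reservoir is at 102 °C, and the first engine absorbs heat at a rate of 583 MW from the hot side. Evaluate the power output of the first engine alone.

T_H = 320 °C → 320 + 273.15 = 593.15 K.
T_m = 102 °C → 102 + 273.15 = 375.15 K.
First-stage efficiency η₁ = 1 − T_m/T_H = 1 − 375.15/593.15 = 0.3675.
W₁ = η₁·Q_H = 0.3675 × 583 = 214 MW.

Ẇ₁ ≈ 214 MW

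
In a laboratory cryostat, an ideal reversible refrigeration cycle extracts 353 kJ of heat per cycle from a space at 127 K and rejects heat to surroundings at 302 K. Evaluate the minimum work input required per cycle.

W_in ≈ 486 kJ

COP_R = T_C/(T_H − T_C) = 127.00/175.00 = 0.7257.
W = Q_C/COP_R = 353/0.7257 = 486 kJ.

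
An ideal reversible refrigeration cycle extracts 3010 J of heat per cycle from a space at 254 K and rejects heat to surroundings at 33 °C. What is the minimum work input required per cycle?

T_H = 33 °C → 33 + 273.15 = 306.15 K.
The reversible coefficient of performance is COP_R = T_C/(T_H − T_C) = 254.00/52.15 = 4.8706.
W = Q_C/COP_R = 3010/4.8706 = 618 J.

W_in ≈ 618 J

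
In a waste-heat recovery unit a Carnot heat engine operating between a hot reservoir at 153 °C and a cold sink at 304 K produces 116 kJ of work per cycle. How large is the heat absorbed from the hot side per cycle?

Q_H ≈ 405 kJ

T_H = 153 °C → 153 + 273.15 = 426.15 K.
η_rev = 1 − T_C/T_H = 1 − 304.00/426.15 = 0.2866.
Q_H = W/η = 116/0.2866 = 405 kJ.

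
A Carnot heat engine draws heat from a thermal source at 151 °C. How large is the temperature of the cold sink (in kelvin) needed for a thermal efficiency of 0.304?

T_H = 151 °C → 151 + 273.15 = 424.15 K.
From η = 1 − T_C/T_H, T_C = T_H·(1 − η) = 424.15 × (1 − 0.304) = 295 K.

T_C ≈ 295 K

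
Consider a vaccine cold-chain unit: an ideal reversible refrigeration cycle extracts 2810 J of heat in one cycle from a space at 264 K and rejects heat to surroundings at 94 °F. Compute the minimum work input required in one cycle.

T_H = 94 °F → (94 − 32) × 5/9 = 34.44 °C = 307.59 K.
Carnot COP: COP_R = T_C/(T_H − T_C) = 264.00/43.59 = 6.0558.
W = Q_C/COP_R = 2810/6.0558 = 464 J.

W_in ≈ 464 J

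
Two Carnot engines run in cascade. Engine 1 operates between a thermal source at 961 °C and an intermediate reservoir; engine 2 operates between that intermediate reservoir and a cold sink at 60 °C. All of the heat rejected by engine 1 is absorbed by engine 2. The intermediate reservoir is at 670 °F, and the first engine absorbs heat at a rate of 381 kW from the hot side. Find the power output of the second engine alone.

Ẇ₂ ≈ 90.9 kW

T_H = 961 °C → 961 + 273.15 = 1234.15 K.
T_C = 60 °C → 60 + 273.15 = 333.15 K.
T_m = 670 °F → (670 − 32) × 5/9 = 354.44 °C = 627.59 K.
Heat entering the second stage: Q_m = Q_H·(T_m/T_H) = 381 × 627.59/1234.15 = 194 kW.
Second-stage efficiency η₂ = 1 − T_C/T_m = 1 − 333.15/627.59 = 0.4692, so W₂ = η₂·Q_m = 90.9 kW.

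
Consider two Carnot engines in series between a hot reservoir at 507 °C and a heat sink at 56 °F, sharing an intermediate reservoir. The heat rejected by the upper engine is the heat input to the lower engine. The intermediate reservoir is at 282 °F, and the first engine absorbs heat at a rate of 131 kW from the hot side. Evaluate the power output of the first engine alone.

Ẇ₁ ≈ 61.8 kW

T_H = 507 °C → 507 + 273.15 = 780.15 K.
T_C = 56 °F → (56 − 32) × 5/9 = 13.33 °C = 286.48 K.
T_m = 282 °F → (282 − 32) × 5/9 = 138.89 °C = 412.04 K.
First-stage efficiency η₁ = 1 − T_m/T_H = 1 − 412.04/780.15 = 0.4718.
W₁ = η₁·Q_H = 0.4718 × 131 = 61.8 kW.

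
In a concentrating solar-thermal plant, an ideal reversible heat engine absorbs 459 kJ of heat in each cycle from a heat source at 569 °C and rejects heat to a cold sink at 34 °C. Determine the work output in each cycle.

W ≈ 292 kJ

T_H = 569 °C → 569 + 273.15 = 842.15 K.
T_C = 34 °C → 34 + 273.15 = 307.15 K.
Carnot efficiency: η = 1 − T_C/T_H = 1 − 307.15/842.15 = 0.6353.
W = η·Q_H = 0.6353 × 459 = 292 kJ.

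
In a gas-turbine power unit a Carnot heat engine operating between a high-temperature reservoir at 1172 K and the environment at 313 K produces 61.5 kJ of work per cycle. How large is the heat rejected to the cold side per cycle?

Carnot efficiency: η = 1 − T_C/T_H = 1 − 313.00/1172.00 = 0.7329.
Since Q_C/Q_H = T_C/T_H and Q_H = W/η, Q_C = W·T_C/(T_H − T_C) = 61.5 × 313.00/859.00 = 22.4 kJ.

Q_C ≈ 22.4 kJ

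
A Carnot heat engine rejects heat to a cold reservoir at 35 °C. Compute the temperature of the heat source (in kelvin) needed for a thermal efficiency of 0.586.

T_H ≈ 744 K

T_C = 35 °C → 35 + 273.15 = 308.15 K.
From η = 1 − T_C/T_H, solving for T_H gives T_H = T_C/(1 − η) = 308.15/(1 − 0.586) = 744 K.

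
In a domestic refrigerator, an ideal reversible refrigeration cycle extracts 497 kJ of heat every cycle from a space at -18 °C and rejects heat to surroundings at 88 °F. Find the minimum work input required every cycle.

W_in ≈ 95.7 kJ

T_H = 88 °F → (88 − 32) × 5/9 = 31.11 °C = 304.26 K.
T_C = -18 °C → -18 + 273.15 = 255.15 K.
Carnot COP: COP_R = T_C/(T_H − T_C) = 255.15/49.11 = 5.1954.
W = Q_C/COP_R = 497/5.1954 = 95.7 kJ.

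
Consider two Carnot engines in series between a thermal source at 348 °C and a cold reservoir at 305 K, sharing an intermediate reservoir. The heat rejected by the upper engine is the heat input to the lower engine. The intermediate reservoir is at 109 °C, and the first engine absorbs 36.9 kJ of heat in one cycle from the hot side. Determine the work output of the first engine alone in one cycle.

W₁ ≈ 14.2 kJ

T_H = 348 °C → 348 + 273.15 = 621.15 K.
T_m = 109 °C → 109 + 273.15 = 382.15 K.
First-stage efficiency η₁ = 1 − T_m/T_H = 1 − 382.15/621.15 = 0.3848.
W₁ = η₁·Q_H = 0.3848 × 36.9 = 14.2 kJ.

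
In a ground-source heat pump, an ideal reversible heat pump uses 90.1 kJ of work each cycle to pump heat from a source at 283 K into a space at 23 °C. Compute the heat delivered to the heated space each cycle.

Q_H ≈ 2029 kJ

T_H = 23 °C → 23 + 273.15 = 296.15 K.
COP_HP = T_H/(T_H − T_C) = 296.15/13.15 = 22.5209.
Q_H = COP_HP · W = 22.5209 × 90.1 = 2029 kJ.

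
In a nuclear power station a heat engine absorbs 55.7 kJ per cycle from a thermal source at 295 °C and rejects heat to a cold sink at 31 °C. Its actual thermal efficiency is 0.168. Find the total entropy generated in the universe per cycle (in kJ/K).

ΔS_univ ≈ 0.0543 kJ/K

T_H = 295 °C → 295 + 273.15 = 568.15 K.
T_C = 31 °C → 31 + 273.15 = 304.15 K.
W = η·Q_H = 0.168 × 55.7 = 9.358 kJ, so Q_C = Q_H − W = 46.34 kJ.
Entropy balance on the reservoirs: −Q_H/T_H = -0.09804 kJ/K, +Q_C/T_C = 0.1524 kJ/K.
ΔS_univ = −Q_H/T_H + Q_C/T_C = 0.0543 kJ/K (> 0, since η = 0.168 < η_Carnot = 0.465).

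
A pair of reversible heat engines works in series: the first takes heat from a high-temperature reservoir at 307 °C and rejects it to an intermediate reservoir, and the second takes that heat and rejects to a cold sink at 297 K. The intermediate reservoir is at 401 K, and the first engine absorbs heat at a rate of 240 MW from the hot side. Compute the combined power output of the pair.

T_H = 307 °C → 307 + 273.15 = 580.15 K.
Two reversible stages in series are equivalent to a single Carnot engine between T_H and T_C, so η_total = 1 − T_C/T_H = 1 − 297.00/580.15 = 0.4881.
W_total = η_total · Q_H = 0.4881 × 240 = 117.1 MW.

Ẇ_total ≈ 117.1 MW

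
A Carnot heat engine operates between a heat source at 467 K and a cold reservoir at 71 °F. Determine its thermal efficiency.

T_C = 71 °F → (71 − 32) × 5/9 = 21.67 °C = 294.82 K.
For a reversible engine, η = 1 − T_C/T_H = 1 − 294.82/467.00 = 0.3687.

η ≈ 0.3687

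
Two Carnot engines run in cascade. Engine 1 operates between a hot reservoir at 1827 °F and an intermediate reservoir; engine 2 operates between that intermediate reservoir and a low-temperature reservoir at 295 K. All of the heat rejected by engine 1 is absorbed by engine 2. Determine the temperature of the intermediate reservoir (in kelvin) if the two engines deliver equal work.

T_H = 1827 °F → (1827 − 32) × 5/9 = 997.22 °C = 1270.37 K.
For reversible stages Q_m = Q_H·(T_m/T_H). Setting W₁ = Q_H(1 − T_m/T_H) equal to W₂ = Q_m(1 − T_C/T_m) = Q_H·(T_m − T_C)/T_H gives T_H − T_m = T_m − T_C, so T_m = (T_H + T_C)/2 = (1270.37 + 295.00)/2 = 783 K.

T_m ≈ 783 K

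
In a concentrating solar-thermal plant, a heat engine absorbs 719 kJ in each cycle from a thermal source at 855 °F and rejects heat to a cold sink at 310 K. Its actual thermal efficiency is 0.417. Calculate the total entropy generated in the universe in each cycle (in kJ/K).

T_H = 855 °F → (855 − 32) × 5/9 = 457.22 °C = 730.37 K.
W = η·Q_H = 0.417 × 719 = 299.8 kJ, so Q_C = Q_H − W = 419.2 kJ.
Reservoir entropy changes: ΔS_H = −Q_H/T_H = −719/730.37 = -0.9844 kJ/K and ΔS_C = +Q_C/T_C = 419.2/310.00 = 1.352 kJ/K.
ΔS_univ = −Q_H/T_H + Q_C/T_C = 0.368 kJ/K (> 0, since η = 0.417 < η_Carnot = 0.576).

ΔS_univ ≈ 0.368 kJ/K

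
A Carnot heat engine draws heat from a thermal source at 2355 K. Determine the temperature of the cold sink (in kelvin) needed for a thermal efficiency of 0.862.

From η = 1 − T_C/T_H, T_C = T_H·(1 − η) = 2355.00 × (1 − 0.862) = 325 K.

T_C ≈ 325 K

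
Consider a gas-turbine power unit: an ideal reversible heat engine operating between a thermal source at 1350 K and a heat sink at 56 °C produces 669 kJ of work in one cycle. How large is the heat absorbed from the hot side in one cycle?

T_C = 56 °C → 56 + 273.15 = 329.15 K.
The Carnot efficiency is η = 1 − T_C/T_H = 1 − 329.15/1350.00 = 0.7562.
Q_H = W/η = 669/0.7562 = 885 kJ.

Q_H ≈ 885 kJ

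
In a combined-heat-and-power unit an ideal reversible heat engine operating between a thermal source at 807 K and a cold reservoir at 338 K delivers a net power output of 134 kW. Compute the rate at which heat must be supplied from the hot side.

Q̇_H ≈ 231 kW

For a reversible engine, η = 1 − T_C/T_H = 1 − 338.00/807.00 = 0.5812.
Q_H = W/η = 134/0.5812 = 231 kW.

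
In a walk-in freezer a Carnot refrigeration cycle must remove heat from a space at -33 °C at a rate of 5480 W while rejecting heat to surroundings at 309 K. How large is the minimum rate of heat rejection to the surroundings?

Q̇_H ≈ 7050 W

T_C = -33 °C → -33 + 273.15 = 240.15 K.
For a reversible cycle Q_H/Q_C = T_H/T_C, so Q_H = Q_C·T_H/T_C = 5480 × 309.00/240.15 = 7050 W.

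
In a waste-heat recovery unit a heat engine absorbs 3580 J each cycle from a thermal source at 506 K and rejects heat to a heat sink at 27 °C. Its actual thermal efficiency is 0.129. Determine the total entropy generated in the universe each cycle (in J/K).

T_C = 27 °C → 27 + 273.15 = 300.15 K.
W = η·Q_H = 0.129 × 3580 = 461.8 J, so Q_C = Q_H − W = 3118 J.
The hot reservoir loses entropy Q_H/T_H = 3580/506.00 = 7.075 J/K; the cold reservoir gains Q_C/T_C = 3118/300.15 = 10.39 J/K.
ΔS_univ = −Q_H/T_H + Q_C/T_C = 3.31 J/K (> 0, since η = 0.129 < η_Carnot = 0.407).

ΔS_univ ≈ 3.31 J/K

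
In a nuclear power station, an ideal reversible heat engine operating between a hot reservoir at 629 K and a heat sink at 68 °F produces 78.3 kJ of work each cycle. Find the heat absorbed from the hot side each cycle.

T_C = 68 °F → (68 − 32) × 5/9 = 20.00 °C = 293.15 K.
The Carnot efficiency is η = 1 − T_C/T_H = 1 − 293.15/629.00 = 0.5339.
Q_H = W/η = 78.3/0.5339 = 147 kJ.

Q_H ≈ 147 kJ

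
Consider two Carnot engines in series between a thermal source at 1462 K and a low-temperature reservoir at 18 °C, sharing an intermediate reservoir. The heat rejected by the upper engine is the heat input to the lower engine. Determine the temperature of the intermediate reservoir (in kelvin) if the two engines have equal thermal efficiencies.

T_C = 18 °C → 18 + 273.15 = 291.15 K.
Equal efficiencies require 1 − T_m/T_H = 1 − T_C/T_m, i.e. T_m/T_H = T_C/T_m, so T_m = √(T_H·T_C) = √(1462.00 × 291.15) = 652.4 K.

T_m ≈ 652.4 K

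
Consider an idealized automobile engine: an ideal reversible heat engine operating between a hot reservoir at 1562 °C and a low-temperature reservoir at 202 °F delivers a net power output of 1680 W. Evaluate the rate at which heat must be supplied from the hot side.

Q̇_H ≈ 2100 W

T_H = 1562 °C → 1562 + 273.15 = 1835.15 K.
T_C = 202 °F → (202 − 32) × 5/9 = 94.44 °C = 367.59 K.
Carnot efficiency: η = 1 − T_C/T_H = 1 − 367.59/1835.15 = 0.7997.
Q_H = W/η = 1680/0.7997 = 2100 W.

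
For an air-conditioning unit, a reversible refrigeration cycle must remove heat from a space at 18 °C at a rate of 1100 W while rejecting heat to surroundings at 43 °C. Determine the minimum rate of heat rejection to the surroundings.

Q̇_H ≈ 1190 W

T_H = 43 °C → 43 + 273.15 = 316.15 K.
T_C = 18 °C → 18 + 273.15 = 291.15 K.
For a reversible cycle Q_H/Q_C = T_H/T_C, so Q_H = Q_C·T_H/T_C = 1100 × 316.15/291.15 = 1190 W.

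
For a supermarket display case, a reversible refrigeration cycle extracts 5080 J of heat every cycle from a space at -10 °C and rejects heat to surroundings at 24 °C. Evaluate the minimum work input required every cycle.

W_in ≈ 656 J

T_H = 24 °C → 24 + 273.15 = 297.15 K.
T_C = -10 °C → -10 + 273.15 = 263.15 K.
The reversible coefficient of performance is COP_R = T_C/(T_H − T_C) = 263.15/34.00 = 7.7397.
W = Q_C/COP_R = 5080/7.7397 = 656 J.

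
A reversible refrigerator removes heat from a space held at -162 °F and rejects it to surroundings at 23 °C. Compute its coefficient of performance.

COP_R ≈ 1.265

T_H = 23 °C → 23 + 273.15 = 296.15 K.
T_C = -162 °F → (-162 − 32) × 5/9 = -107.78 °C = 165.37 K.
COP_R = T_C/(T_H − T_C) = 165.37/(296.15 − 165.37) = 1.265.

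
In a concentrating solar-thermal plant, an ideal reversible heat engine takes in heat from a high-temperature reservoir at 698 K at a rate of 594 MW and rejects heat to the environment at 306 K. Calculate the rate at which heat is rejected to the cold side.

The Carnot efficiency is η = 1 − T_C/T_H = 1 − 306.00/698.00 = 0.5616.
For a reversible cycle Q_C/Q_H = T_C/T_H, so Q_C = 594 × 306.00/698.00 = 260.4 MW.

Q̇_C ≈ 260.4 MW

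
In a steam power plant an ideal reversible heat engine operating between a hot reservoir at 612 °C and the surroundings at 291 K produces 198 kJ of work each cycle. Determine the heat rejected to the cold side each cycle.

Q_C ≈ 97.0 kJ

T_H = 612 °C → 612 + 273.15 = 885.15 K.
Carnot efficiency: η = 1 − T_C/T_H = 1 − 291.00/885.15 = 0.6712.
Since Q_C/Q_H = T_C/T_H and Q_H = W/η, Q_C = W·T_C/(T_H − T_C) = 198 × 291.00/594.15 = 97.0 kJ.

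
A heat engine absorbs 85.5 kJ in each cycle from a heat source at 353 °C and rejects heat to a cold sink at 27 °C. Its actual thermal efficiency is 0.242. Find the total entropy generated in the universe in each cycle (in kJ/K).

T_H = 353 °C → 353 + 273.15 = 626.15 K.
T_C = 27 °C → 27 + 273.15 = 300.15 K.
W = η·Q_H = 0.242 × 85.5 = 20.69 kJ, so Q_C = Q_H − W = 64.81 kJ.
The hot reservoir loses entropy Q_H/T_H = 85.5/626.15 = 0.1365 kJ/K; the cold reservoir gains Q_C/T_C = 64.81/300.15 = 0.2159 kJ/K.
ΔS_univ = −Q_H/T_H + Q_C/T_C = 0.0794 kJ/K (> 0, since η = 0.242 < η_Carnot = 0.521).

ΔS_univ ≈ 0.0794 kJ/K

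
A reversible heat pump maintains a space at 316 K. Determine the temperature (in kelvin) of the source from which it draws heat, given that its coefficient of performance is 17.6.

COP_HP = T_H/(T_H − T_C) ⇒ T_C = T_H·(COP_HP − 1)/COP_HP = 316.00 × (17.6 − 1)/17.6 = 298 K.

T_C ≈ 298 K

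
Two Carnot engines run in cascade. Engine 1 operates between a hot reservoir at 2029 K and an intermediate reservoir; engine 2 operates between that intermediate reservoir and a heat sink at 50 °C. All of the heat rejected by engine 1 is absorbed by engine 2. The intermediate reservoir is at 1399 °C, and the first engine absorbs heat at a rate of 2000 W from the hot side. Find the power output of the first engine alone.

Ẇ₁ ≈ 351.7 W

T_C = 50 °C → 50 + 273.15 = 323.15 K.
T_m = 1399 °C → 1399 + 273.15 = 1672.15 K.
First-stage efficiency η₁ = 1 − T_m/T_H = 1 − 1672.15/2029.00 = 0.1759.
W₁ = η₁·Q_H = 0.1759 × 2000 = 351.7 W.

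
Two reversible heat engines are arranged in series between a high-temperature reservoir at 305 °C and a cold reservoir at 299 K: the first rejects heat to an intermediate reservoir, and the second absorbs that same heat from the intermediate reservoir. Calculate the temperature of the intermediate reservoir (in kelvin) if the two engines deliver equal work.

T_H = 305 °C → 305 + 273.15 = 578.15 K.
For reversible stages Q_m = Q_H·(T_m/T_H). Setting W₁ = Q_H(1 − T_m/T_H) equal to W₂ = Q_m(1 − T_C/T_m) = Q_H·(T_m − T_C)/T_H gives T_H − T_m = T_m − T_C, so T_m = (T_H + T_C)/2 = (578.15 + 299.00)/2 = 438.6 K.

T_m ≈ 438.6 K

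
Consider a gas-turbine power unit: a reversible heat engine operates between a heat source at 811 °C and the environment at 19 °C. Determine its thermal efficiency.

T_H = 811 °C → 811 + 273.15 = 1084.15 K.
T_C = 19 °C → 19 + 273.15 = 292.15 K.
Since the cycle is reversible, η = 1 − T_C/T_H = 1 − 292.15/1084.15 = 0.7305.

η ≈ 0.7305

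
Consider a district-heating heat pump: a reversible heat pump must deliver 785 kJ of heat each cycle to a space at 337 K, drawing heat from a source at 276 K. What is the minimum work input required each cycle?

W_in ≈ 142 kJ

COP_HP = T_H/(T_H − T_C) = 337.00/61.00 = 5.5246.
W = Q_H/COP_HP = 785/5.5246 = 142 kJ.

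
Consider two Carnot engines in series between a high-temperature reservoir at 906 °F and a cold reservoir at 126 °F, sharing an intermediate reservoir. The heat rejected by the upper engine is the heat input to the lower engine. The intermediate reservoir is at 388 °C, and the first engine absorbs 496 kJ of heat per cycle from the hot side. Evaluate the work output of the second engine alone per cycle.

W₂ ≈ 219.5 kJ

T_H = 906 °F → (906 − 32) × 5/9 = 485.56 °C = 758.71 K.
T_C = 126 °F → (126 − 32) × 5/9 = 52.22 °C = 325.37 K.
T_m = 388 °C → 388 + 273.15 = 661.15 K.
Heat entering the second stage: Q_m = Q_H·(T_m/T_H) = 496 × 661.15/758.71 = 432.2 kJ.
Second-stage efficiency η₂ = 1 − T_C/T_m = 1 − 325.37/661.15 = 0.5079, so W₂ = η₂·Q_m = 219.5 kJ.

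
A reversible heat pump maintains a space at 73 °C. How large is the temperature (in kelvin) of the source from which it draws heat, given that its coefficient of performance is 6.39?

T_C ≈ 292 K

T_H = 73 °C → 73 + 273.15 = 346.15 K.
COP_HP = T_H/(T_H − T_C) ⇒ T_C = T_H·(COP_HP − 1)/COP_HP = 346.15 × (6.39 − 1)/6.39 = 292 K.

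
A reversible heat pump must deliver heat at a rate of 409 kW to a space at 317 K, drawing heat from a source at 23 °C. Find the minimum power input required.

T_C = 23 °C → 23 + 273.15 = 296.15 K.
For a reversible heat pump, COP_HP = T_H/(T_H − T_C) = 317.00/20.85 = 15.2038.
W = Q_H/COP_HP = 409/15.2038 = 26.90 kW.

Ẇ_in ≈ 26.90 kW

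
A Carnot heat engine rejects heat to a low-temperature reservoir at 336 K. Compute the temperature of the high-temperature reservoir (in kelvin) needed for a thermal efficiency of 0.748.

From η = 1 − T_C/T_H, solving for T_H gives T_H = T_C/(1 − η) = 336.00/(1 − 0.748) = 1333 K.

T_H ≈ 1333 K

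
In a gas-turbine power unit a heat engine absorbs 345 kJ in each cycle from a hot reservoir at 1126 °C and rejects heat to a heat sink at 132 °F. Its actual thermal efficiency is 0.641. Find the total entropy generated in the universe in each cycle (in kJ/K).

ΔS_univ ≈ 0.1302 kJ/K

T_H = 1126 °C → 1126 + 273.15 = 1399.15 K.
T_C = 132 °F → (132 − 32) × 5/9 = 55.56 °C = 328.71 K.
W = η·Q_H = 0.641 × 345 = 221.1 kJ, so Q_C = Q_H − W = 123.9 kJ.
Entropy balance on the reservoirs: −Q_H/T_H = -0.2466 kJ/K, +Q_C/T_C = 0.3768 kJ/K.
ΔS_univ = −Q_H/T_H + Q_C/T_C = 0.1302 kJ/K (> 0, since η = 0.641 < η_Carnot = 0.765).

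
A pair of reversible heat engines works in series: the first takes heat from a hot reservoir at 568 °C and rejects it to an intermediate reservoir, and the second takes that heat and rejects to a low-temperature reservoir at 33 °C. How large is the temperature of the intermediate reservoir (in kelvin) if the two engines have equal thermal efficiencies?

T_H = 568 °C → 568 + 273.15 = 841.15 K.
T_C = 33 °C → 33 + 273.15 = 306.15 K.
Equal efficiencies require 1 − T_m/T_H = 1 − T_C/T_m, i.e. T_m/T_H = T_C/T_m, so T_m = √(T_H·T_C) = √(841.15 × 306.15) = 507 K.

T_m ≈ 507 K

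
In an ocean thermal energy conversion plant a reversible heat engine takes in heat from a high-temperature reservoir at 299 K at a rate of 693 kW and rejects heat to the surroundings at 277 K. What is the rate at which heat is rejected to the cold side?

Q̇_C ≈ 642 kW

The Carnot efficiency is η = 1 − T_C/T_H = 1 − 277.00/299.00 = 0.0736.
For a reversible cycle Q_C/Q_H = T_C/T_H, so Q_C = 693 × 277.00/299.00 = 642 kW.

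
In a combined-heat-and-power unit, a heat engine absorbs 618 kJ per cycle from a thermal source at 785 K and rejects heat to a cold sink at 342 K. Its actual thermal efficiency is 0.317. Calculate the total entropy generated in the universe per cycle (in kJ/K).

ΔS_univ ≈ 0.447 kJ/K

W = η·Q_H = 0.317 × 618 = 195.9 kJ, so Q_C = Q_H − W = 422.1 kJ.
Entropy balance on the reservoirs: −Q_H/T_H = -0.7873 kJ/K, +Q_C/T_C = 1.234 kJ/K.
ΔS_univ = −Q_H/T_H + Q_C/T_C = 0.447 kJ/K (> 0, since η = 0.317 < η_Carnot = 0.564).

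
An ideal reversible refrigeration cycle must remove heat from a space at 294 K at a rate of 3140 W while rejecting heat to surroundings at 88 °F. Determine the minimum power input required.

T_H = 88 °F → (88 − 32) × 5/9 = 31.11 °C = 304.26 K.
For a reversible refrigerator, COP_R = T_C/(T_H − T_C) = 294.00/10.26 = 28.6519.
W = Q_C/COP_R = 3140/28.6519 = 110 W.

Ẇ_in ≈ 110 W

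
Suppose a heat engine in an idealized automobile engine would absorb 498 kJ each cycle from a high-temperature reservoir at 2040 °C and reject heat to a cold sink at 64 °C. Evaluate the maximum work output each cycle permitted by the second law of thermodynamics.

T_H = 2040 °C → 2040 + 273.15 = 2313.15 K.
T_C = 64 °C → 64 + 273.15 = 337.15 K.
The upper bound on efficiency is η_max = 1 − T_C/T_H = 1 − 337.15/2313.15 = 0.8542.
W_max = η_max · Q_H = 0.8542 × 498 = 425 kJ.

W_max ≈ 425 kJ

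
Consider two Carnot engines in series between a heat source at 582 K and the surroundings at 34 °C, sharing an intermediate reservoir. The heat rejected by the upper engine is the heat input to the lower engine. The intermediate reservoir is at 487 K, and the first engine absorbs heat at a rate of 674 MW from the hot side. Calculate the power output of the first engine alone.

T_C = 34 °C → 34 + 273.15 = 307.15 K.
First-stage efficiency η₁ = 1 − T_m/T_H = 1 − 487.00/582.00 = 0.1632.
W₁ = η₁·Q_H = 0.1632 × 674 = 110 MW.

Ẇ₁ ≈ 110 MW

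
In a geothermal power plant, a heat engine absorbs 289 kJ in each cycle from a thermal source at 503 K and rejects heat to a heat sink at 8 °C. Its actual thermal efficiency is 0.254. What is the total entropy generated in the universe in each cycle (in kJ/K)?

ΔS_univ ≈ 0.192 kJ/K

T_C = 8 °C → 8 + 273.15 = 281.15 K.
W = η·Q_H = 0.254 × 289 = 73.41 kJ, so Q_C = Q_H − W = 215.6 kJ.
Entropy balance on the reservoirs: −Q_H/T_H = -0.5746 kJ/K, +Q_C/T_C = 0.7668 kJ/K.
ΔS_univ = −Q_H/T_H + Q_C/T_C = 0.192 kJ/K (> 0, since η = 0.254 < η_Carnot = 0.441).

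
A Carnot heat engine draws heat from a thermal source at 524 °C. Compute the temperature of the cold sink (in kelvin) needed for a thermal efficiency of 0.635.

T_H = 524 °C → 524 + 273.15 = 797.15 K.
From η = 1 − T_C/T_H, T_C = T_H·(1 − η) = 797.15 × (1 − 0.635) = 291.0 K.

T_C ≈ 291.0 K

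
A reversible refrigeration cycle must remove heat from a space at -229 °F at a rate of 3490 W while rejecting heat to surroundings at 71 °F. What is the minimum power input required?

Ẇ_in ≈ 4540 W

T_H = 71 °F → (71 − 32) × 5/9 = 21.67 °C = 294.82 K.
T_C = -229 °F → (-229 − 32) × 5/9 = -145.00 °C = 128.15 K.
For a reversible refrigerator, COP_R = T_C/(T_H − T_C) = 128.15/166.67 = 0.7689.
W = Q_C/COP_R = 3490/0.7689 = 4540 W.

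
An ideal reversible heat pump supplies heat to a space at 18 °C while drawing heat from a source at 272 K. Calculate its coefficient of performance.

T_H = 18 °C → 18 + 273.15 = 291.15 K.
For a reversible heat pump, COP_HP = T_H/(T_H − T_C) = 291.15/(291.15 − 272.00) = 15.20.

COP_HP ≈ 15.20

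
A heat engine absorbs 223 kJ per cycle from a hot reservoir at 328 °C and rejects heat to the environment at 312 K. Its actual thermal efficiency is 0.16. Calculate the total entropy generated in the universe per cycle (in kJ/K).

T_H = 328 °C → 328 + 273.15 = 601.15 K.
W = η·Q_H = 0.16 × 223 = 35.68 kJ, so Q_C = Q_H − W = 187.3 kJ.
The hot reservoir loses entropy Q_H/T_H = 223/601.15 = 0.3710 kJ/K; the cold reservoir gains Q_C/T_C = 187.3/312.00 = 0.6004 kJ/K.
ΔS_univ = −Q_H/T_H + Q_C/T_C = 0.229 kJ/K (> 0, since η = 0.16 < η_Carnot = 0.481).

ΔS_univ ≈ 0.229 kJ/K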